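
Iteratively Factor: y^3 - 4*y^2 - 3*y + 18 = (y - 3)*(y^2 - y - 6) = (y - 3)^2*(y + 2)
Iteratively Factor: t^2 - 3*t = (t)*(t - 3)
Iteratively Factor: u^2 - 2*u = (u - 2)*(u)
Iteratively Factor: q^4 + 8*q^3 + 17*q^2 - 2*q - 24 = (q + 3)*(q^3 + 5*q^2 + 2*q - 8) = (q + 2)*(q + 3)*(q^2 + 3*q - 4) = (q + 2)*(q + 3)*(q + 4)*(q - 1)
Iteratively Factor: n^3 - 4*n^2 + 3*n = (n - 1)*(n^2 - 3*n) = (n - 3)*(n - 1)*(n)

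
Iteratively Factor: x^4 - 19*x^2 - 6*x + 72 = (x + 3)*(x^3 - 3*x^2 - 10*x + 24) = (x + 3)^2*(x^2 - 6*x + 8) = (x - 2)*(x + 3)^2*(x - 4)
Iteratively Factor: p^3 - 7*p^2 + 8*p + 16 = (p + 1)*(p^2 - 8*p + 16) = (p - 4)*(p + 1)*(p - 4)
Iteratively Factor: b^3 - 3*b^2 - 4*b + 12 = (b + 2)*(b^2 - 5*b + 6) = (b - 3)*(b + 2)*(b - 2)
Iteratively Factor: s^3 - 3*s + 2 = (s - 1)*(s^2 + s - 2) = (s - 1)*(s + 2)*(s - 1)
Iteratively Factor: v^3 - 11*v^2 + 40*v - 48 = (v - 4)*(v^2 - 7*v + 12) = (v - 4)^2*(v - 3)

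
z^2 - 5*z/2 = z*(z - 5/2)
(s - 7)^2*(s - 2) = s^3 - 16*s^2 + 77*s - 98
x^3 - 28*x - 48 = (x - 6)*(x + 2)*(x + 4)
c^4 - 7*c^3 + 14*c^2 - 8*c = c*(c - 4)*(c - 2)*(c - 1)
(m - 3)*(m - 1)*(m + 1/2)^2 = m^4 - 3*m^3 - 3*m^2/4 + 2*m + 3/4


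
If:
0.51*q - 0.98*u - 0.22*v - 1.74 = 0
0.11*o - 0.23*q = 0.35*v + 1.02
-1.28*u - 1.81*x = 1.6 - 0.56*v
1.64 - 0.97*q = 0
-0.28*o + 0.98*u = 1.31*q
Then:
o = -6.32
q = 1.69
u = 0.45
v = -6.01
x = -3.07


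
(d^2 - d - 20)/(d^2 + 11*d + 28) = (d - 5)/(d + 7)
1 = 1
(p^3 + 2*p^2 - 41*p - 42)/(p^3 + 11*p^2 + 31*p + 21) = (p - 6)/(p + 3)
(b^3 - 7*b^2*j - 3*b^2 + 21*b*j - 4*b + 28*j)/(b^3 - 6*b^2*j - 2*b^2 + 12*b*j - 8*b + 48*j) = (b^2 - 7*b*j + b - 7*j)/(b^2 - 6*b*j + 2*b - 12*j)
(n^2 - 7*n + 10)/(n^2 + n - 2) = (n^2 - 7*n + 10)/(n^2 + n - 2)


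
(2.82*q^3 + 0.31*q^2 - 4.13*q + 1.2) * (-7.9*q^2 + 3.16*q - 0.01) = -22.278*q^5 + 6.4622*q^4 + 33.5784*q^3 - 22.5339*q^2 + 3.8333*q - 0.012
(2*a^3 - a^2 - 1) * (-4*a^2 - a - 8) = -8*a^5 + 2*a^4 - 15*a^3 + 12*a^2 + a + 8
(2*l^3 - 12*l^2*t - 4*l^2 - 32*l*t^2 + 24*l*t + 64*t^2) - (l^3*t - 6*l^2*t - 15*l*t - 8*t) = -l^3*t + 2*l^3 - 6*l^2*t - 4*l^2 - 32*l*t^2 + 39*l*t + 64*t^2 + 8*t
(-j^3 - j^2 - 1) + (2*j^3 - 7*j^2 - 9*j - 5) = j^3 - 8*j^2 - 9*j - 6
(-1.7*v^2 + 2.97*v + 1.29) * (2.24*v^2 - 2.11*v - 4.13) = -3.808*v^4 + 10.2398*v^3 + 3.6439*v^2 - 14.988*v - 5.3277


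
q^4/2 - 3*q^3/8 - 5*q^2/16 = q^2*(q/2 + 1/4)*(q - 5/4)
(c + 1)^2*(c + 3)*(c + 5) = c^4 + 10*c^3 + 32*c^2 + 38*c + 15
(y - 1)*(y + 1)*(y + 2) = y^3 + 2*y^2 - y - 2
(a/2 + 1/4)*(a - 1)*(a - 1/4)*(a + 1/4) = a^4/2 - a^3/4 - 9*a^2/32 + a/64 + 1/64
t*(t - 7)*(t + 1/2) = t^3 - 13*t^2/2 - 7*t/2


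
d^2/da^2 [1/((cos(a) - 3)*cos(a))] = (-(1 - cos(2*a))^2 - 45*cos(a)/4 - 11*cos(2*a)/2 + 9*cos(3*a)/4 + 33/2)/((cos(a) - 3)^3*cos(a)^3)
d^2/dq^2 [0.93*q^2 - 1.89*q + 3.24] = 1.86000000000000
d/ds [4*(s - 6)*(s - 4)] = 8*s - 40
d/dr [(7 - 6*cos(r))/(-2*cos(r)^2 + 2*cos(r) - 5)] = 4*(3*cos(r)^2 - 7*cos(r) - 4)*sin(r)/(2*cos(r) - cos(2*r) - 6)^2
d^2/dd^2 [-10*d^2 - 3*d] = -20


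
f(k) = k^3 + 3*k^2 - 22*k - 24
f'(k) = 3*k^2 + 6*k - 22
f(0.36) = -31.48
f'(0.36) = -19.45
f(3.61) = -17.28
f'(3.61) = 38.76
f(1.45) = -46.54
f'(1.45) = -6.99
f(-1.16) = 4.00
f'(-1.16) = -24.92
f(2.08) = -47.78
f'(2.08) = 3.46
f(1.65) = -47.64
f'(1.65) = -3.93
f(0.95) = -41.34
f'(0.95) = -13.59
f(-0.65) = -8.71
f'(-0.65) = -24.63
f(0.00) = -24.00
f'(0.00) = -22.00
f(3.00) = -36.00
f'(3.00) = 23.00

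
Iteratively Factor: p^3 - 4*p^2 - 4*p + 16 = (p + 2)*(p^2 - 6*p + 8) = (p - 4)*(p + 2)*(p - 2)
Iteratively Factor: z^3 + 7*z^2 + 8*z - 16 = (z + 4)*(z^2 + 3*z - 4) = (z - 1)*(z + 4)*(z + 4)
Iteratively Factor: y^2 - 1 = (y + 1)*(y - 1)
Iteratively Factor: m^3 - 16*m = (m - 4)*(m^2 + 4*m) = (m - 4)*(m + 4)*(m)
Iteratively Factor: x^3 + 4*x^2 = (x + 4)*(x^2) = x*(x + 4)*(x)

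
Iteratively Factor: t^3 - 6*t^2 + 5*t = (t - 1)*(t^2 - 5*t) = t*(t - 1)*(t - 5)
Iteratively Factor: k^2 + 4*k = (k)*(k + 4)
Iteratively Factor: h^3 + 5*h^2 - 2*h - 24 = (h + 4)*(h^2 + h - 6) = (h - 2)*(h + 4)*(h + 3)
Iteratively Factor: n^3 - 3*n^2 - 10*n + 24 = (n + 3)*(n^2 - 6*n + 8) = (n - 2)*(n + 3)*(n - 4)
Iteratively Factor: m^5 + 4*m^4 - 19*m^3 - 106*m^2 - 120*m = (m + 3)*(m^4 + m^3 - 22*m^2 - 40*m) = (m + 3)*(m + 4)*(m^3 - 3*m^2 - 10*m) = m*(m + 3)*(m + 4)*(m^2 - 3*m - 10) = m*(m - 5)*(m + 3)*(m + 4)*(m + 2)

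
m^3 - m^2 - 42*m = m*(m - 7)*(m + 6)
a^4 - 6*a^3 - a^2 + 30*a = a*(a - 5)*(a - 3)*(a + 2)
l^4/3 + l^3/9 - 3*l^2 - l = l*(l/3 + 1)*(l - 3)*(l + 1/3)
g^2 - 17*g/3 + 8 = (g - 3)*(g - 8/3)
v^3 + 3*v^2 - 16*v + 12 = (v - 2)*(v - 1)*(v + 6)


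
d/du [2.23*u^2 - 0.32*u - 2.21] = 4.46*u - 0.32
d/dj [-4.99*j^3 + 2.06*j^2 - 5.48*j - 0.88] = -14.97*j^2 + 4.12*j - 5.48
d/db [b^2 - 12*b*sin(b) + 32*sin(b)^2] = -12*b*cos(b) + 2*b - 12*sin(b) + 32*sin(2*b)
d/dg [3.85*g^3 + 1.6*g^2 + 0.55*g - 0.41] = 11.55*g^2 + 3.2*g + 0.55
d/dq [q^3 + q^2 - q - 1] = 3*q^2 + 2*q - 1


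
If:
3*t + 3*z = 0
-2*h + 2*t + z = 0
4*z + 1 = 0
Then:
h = 1/8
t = 1/4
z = -1/4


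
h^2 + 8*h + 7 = (h + 1)*(h + 7)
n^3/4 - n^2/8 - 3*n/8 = n*(n/4 + 1/4)*(n - 3/2)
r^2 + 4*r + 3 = (r + 1)*(r + 3)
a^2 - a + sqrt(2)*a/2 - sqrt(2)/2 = (a - 1)*(a + sqrt(2)/2)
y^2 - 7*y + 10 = (y - 5)*(y - 2)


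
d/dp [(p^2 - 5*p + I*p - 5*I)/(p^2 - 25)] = (5 - I)/(p^2 + 10*p + 25)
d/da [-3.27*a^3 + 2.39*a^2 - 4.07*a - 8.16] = -9.81*a^2 + 4.78*a - 4.07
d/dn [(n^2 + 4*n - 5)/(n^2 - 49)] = 4*(-n^2 - 22*n - 49)/(n^4 - 98*n^2 + 2401)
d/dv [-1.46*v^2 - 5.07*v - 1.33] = -2.92*v - 5.07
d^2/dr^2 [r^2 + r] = 2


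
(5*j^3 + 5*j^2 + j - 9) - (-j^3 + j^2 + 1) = 6*j^3 + 4*j^2 + j - 10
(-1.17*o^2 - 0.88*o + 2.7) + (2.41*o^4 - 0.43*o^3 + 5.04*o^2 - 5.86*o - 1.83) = 2.41*o^4 - 0.43*o^3 + 3.87*o^2 - 6.74*o + 0.87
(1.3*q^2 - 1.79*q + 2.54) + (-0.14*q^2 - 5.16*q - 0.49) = 1.16*q^2 - 6.95*q + 2.05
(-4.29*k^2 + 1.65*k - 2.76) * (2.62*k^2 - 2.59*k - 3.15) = -11.2398*k^4 + 15.4341*k^3 + 2.0088*k^2 + 1.9509*k + 8.694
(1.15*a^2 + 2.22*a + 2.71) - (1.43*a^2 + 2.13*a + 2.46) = -0.28*a^2 + 0.0900000000000003*a + 0.25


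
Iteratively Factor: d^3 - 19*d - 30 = (d + 2)*(d^2 - 2*d - 15) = (d + 2)*(d + 3)*(d - 5)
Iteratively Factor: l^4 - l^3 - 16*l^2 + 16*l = (l)*(l^3 - l^2 - 16*l + 16) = l*(l + 4)*(l^2 - 5*l + 4) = l*(l - 1)*(l + 4)*(l - 4)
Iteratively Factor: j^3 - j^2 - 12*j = (j)*(j^2 - j - 12) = j*(j - 4)*(j + 3)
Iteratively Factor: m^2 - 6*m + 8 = (m - 4)*(m - 2)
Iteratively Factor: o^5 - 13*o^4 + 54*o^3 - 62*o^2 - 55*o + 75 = (o - 1)*(o^4 - 12*o^3 + 42*o^2 - 20*o - 75) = (o - 5)*(o - 1)*(o^3 - 7*o^2 + 7*o + 15) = (o - 5)*(o - 3)*(o - 1)*(o^2 - 4*o - 5) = (o - 5)*(o - 3)*(o - 1)*(o + 1)*(o - 5)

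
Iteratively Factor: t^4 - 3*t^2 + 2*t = (t - 1)*(t^3 + t^2 - 2*t) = (t - 1)^2*(t^2 + 2*t) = t*(t - 1)^2*(t + 2)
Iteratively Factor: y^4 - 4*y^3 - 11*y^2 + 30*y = (y + 3)*(y^3 - 7*y^2 + 10*y) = (y - 5)*(y + 3)*(y^2 - 2*y) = (y - 5)*(y - 2)*(y + 3)*(y)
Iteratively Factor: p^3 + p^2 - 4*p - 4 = (p + 2)*(p^2 - p - 2) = (p - 2)*(p + 2)*(p + 1)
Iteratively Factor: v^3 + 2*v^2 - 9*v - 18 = (v + 3)*(v^2 - v - 6) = (v + 2)*(v + 3)*(v - 3)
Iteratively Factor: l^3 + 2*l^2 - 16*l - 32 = (l + 2)*(l^2 - 16) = (l - 4)*(l + 2)*(l + 4)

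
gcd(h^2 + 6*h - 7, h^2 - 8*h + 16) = 1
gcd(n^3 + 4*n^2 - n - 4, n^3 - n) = n^2 - 1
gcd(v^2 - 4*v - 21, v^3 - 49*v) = v - 7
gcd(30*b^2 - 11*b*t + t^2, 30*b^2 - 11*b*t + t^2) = 30*b^2 - 11*b*t + t^2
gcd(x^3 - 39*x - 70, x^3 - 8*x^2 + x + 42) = x^2 - 5*x - 14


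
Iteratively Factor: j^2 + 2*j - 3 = (j - 1)*(j + 3)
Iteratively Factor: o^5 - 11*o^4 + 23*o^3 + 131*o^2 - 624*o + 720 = (o - 3)*(o^4 - 8*o^3 - o^2 + 128*o - 240) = (o - 4)*(o - 3)*(o^3 - 4*o^2 - 17*o + 60) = (o - 5)*(o - 4)*(o - 3)*(o^2 + o - 12) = (o - 5)*(o - 4)*(o - 3)^2*(o + 4)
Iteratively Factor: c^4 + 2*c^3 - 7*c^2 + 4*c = (c + 4)*(c^3 - 2*c^2 + c) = (c - 1)*(c + 4)*(c^2 - c) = (c - 1)^2*(c + 4)*(c)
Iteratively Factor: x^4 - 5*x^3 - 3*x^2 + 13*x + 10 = (x - 2)*(x^3 - 3*x^2 - 9*x - 5) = (x - 2)*(x + 1)*(x^2 - 4*x - 5) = (x - 5)*(x - 2)*(x + 1)*(x + 1)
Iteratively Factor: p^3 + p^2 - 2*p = (p)*(p^2 + p - 2) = p*(p + 2)*(p - 1)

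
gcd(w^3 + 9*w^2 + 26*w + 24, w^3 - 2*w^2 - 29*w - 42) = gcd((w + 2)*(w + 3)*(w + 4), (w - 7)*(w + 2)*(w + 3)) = w^2 + 5*w + 6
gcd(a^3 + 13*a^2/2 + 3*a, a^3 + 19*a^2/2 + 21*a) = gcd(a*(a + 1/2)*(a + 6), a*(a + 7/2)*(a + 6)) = a^2 + 6*a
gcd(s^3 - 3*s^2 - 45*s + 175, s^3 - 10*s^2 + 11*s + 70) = s - 5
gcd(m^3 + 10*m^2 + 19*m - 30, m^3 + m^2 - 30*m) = m + 6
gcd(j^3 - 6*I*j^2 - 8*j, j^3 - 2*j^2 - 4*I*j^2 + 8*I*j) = j^2 - 4*I*j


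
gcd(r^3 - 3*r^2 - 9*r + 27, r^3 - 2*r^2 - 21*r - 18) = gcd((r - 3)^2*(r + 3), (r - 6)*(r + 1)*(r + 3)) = r + 3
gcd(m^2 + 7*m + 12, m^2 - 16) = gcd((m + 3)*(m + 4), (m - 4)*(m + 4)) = m + 4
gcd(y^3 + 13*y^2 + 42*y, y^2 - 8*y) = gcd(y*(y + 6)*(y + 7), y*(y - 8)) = y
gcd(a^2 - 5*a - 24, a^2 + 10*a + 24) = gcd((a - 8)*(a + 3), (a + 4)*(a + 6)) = 1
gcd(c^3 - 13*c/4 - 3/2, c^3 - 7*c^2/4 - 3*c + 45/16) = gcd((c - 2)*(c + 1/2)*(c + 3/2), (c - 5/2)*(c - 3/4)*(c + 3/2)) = c + 3/2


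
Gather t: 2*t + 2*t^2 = 2*t^2 + 2*t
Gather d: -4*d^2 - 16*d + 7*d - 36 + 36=-4*d^2 - 9*d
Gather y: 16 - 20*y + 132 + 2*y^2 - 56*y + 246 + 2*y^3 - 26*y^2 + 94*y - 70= 2*y^3 - 24*y^2 + 18*y + 324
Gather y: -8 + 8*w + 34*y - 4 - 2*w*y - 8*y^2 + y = 8*w - 8*y^2 + y*(35 - 2*w) - 12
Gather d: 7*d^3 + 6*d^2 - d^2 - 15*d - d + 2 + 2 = 7*d^3 + 5*d^2 - 16*d + 4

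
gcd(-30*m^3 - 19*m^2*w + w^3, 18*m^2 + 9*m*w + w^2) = 3*m + w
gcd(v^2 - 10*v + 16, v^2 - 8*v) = v - 8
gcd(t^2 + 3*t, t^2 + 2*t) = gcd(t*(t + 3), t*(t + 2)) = t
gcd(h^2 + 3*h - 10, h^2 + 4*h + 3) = 1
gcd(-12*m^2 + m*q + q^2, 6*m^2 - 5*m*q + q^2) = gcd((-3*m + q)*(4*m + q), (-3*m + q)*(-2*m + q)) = -3*m + q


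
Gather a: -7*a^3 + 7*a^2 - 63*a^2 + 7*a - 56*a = -7*a^3 - 56*a^2 - 49*a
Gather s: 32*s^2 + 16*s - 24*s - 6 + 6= 32*s^2 - 8*s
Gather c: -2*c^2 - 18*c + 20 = -2*c^2 - 18*c + 20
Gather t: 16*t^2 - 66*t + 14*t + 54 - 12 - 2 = 16*t^2 - 52*t + 40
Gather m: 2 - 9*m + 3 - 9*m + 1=6 - 18*m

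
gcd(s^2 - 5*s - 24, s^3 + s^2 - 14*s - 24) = s + 3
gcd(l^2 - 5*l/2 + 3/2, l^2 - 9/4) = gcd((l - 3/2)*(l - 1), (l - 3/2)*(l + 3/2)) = l - 3/2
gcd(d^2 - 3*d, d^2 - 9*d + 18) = d - 3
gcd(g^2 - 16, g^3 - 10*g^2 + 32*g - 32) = g - 4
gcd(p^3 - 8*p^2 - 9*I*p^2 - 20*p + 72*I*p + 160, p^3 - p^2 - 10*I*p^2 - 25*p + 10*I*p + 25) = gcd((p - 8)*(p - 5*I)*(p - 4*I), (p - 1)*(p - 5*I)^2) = p - 5*I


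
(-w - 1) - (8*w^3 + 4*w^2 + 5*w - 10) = -8*w^3 - 4*w^2 - 6*w + 9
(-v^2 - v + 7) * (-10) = 10*v^2 + 10*v - 70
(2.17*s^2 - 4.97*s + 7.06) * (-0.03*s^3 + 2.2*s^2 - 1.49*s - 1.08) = -0.0651*s^5 + 4.9231*s^4 - 14.3791*s^3 + 20.5937*s^2 - 5.1518*s - 7.6248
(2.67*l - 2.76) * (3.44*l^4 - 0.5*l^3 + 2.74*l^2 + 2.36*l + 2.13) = 9.1848*l^5 - 10.8294*l^4 + 8.6958*l^3 - 1.2612*l^2 - 0.8265*l - 5.8788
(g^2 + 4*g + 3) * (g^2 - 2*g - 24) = g^4 + 2*g^3 - 29*g^2 - 102*g - 72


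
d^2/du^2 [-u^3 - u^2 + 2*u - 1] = -6*u - 2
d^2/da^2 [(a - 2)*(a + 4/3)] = 2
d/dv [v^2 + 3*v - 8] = 2*v + 3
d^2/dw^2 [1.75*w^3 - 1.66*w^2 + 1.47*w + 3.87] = 10.5*w - 3.32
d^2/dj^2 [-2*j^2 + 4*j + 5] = -4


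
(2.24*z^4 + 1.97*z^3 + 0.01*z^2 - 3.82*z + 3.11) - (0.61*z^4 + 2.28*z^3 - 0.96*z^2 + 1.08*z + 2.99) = 1.63*z^4 - 0.31*z^3 + 0.97*z^2 - 4.9*z + 0.12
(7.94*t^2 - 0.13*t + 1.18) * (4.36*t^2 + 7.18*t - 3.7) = 34.6184*t^4 + 56.4424*t^3 - 25.1666*t^2 + 8.9534*t - 4.366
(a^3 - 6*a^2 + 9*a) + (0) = a^3 - 6*a^2 + 9*a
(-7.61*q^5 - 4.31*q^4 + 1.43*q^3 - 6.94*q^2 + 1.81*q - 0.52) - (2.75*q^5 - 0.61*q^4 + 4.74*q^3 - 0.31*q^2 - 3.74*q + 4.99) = -10.36*q^5 - 3.7*q^4 - 3.31*q^3 - 6.63*q^2 + 5.55*q - 5.51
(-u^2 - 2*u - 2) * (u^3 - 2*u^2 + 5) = -u^5 + 2*u^3 - u^2 - 10*u - 10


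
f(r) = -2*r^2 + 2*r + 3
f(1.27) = 2.31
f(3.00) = -9.00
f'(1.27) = -3.08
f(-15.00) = -477.00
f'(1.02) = -2.08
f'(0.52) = -0.08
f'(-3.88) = 17.52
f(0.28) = 3.40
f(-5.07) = -58.55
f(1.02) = 2.96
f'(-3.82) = 17.28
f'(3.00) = -10.00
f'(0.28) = 0.88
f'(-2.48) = 11.92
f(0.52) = 3.50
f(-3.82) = -33.82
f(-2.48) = -14.26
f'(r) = 2 - 4*r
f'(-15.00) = 62.00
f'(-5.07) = 22.28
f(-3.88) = -34.87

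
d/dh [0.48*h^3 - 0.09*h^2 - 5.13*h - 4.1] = 1.44*h^2 - 0.18*h - 5.13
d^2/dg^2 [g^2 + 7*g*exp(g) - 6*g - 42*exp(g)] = 7*g*exp(g) - 28*exp(g) + 2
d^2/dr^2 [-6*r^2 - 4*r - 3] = -12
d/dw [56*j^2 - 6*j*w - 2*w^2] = -6*j - 4*w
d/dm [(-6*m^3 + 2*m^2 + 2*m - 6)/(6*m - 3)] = 2*(-12*m^3 + 11*m^2 - 2*m + 5)/(3*(4*m^2 - 4*m + 1))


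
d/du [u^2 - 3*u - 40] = 2*u - 3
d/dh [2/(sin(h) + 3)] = -2*cos(h)/(sin(h) + 3)^2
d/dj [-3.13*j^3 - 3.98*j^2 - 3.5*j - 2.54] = -9.39*j^2 - 7.96*j - 3.5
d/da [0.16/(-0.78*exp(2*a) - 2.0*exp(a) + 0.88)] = (0.2496*exp(a) + 0.32)*exp(a)/(0.78*exp(2*a) + 2.0*exp(a) - 0.88)^2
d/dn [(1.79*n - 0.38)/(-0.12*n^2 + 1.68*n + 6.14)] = (0.2148*n^2 - 0.0912000000000002*n + 11.629)/(0.0144*n^4 - 0.4032*n^3 + 1.3488*n^2 + 20.6304*n + 37.6996)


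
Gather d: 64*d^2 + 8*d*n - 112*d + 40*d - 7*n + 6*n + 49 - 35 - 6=64*d^2 + d*(8*n - 72) - n + 8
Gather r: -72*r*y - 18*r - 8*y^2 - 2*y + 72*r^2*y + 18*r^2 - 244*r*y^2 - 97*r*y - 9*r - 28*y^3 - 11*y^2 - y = r^2*(72*y + 18) + r*(-244*y^2 - 169*y - 27) - 28*y^3 - 19*y^2 - 3*y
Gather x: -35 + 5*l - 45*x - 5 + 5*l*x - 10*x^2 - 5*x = 5*l - 10*x^2 + x*(5*l - 50) - 40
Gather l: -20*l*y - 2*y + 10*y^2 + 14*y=-20*l*y + 10*y^2 + 12*y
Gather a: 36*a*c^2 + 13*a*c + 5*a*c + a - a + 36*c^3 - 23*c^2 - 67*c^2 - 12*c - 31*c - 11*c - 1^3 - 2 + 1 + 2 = a*(36*c^2 + 18*c) + 36*c^3 - 90*c^2 - 54*c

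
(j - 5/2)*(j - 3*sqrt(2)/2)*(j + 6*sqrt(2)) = j^3 - 5*j^2/2 + 9*sqrt(2)*j^2/2 - 18*j - 45*sqrt(2)*j/4 + 45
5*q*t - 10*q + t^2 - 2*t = (5*q + t)*(t - 2)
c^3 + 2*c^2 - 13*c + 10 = (c - 2)*(c - 1)*(c + 5)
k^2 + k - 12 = (k - 3)*(k + 4)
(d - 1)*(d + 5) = d^2 + 4*d - 5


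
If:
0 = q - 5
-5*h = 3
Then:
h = -3/5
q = 5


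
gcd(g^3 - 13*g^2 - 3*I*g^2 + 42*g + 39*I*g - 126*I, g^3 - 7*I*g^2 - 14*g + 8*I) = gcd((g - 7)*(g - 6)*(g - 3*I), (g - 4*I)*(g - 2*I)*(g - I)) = 1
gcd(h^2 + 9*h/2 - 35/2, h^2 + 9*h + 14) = h + 7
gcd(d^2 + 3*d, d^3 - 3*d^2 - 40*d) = d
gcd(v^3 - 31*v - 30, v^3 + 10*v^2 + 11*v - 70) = v + 5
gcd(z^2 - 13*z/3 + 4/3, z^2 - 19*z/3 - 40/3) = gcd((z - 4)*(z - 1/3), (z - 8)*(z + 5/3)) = 1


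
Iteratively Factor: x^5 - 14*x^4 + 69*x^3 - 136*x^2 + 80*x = (x)*(x^4 - 14*x^3 + 69*x^2 - 136*x + 80) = x*(x - 1)*(x^3 - 13*x^2 + 56*x - 80) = x*(x - 5)*(x - 1)*(x^2 - 8*x + 16) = x*(x - 5)*(x - 4)*(x - 1)*(x - 4)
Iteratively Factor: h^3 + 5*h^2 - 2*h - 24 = (h + 4)*(h^2 + h - 6) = (h - 2)*(h + 4)*(h + 3)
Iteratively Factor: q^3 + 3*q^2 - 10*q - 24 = (q + 2)*(q^2 + q - 12) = (q - 3)*(q + 2)*(q + 4)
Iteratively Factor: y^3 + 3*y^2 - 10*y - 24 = (y + 4)*(y^2 - y - 6) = (y + 2)*(y + 4)*(y - 3)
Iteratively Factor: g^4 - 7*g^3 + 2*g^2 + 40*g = (g - 5)*(g^3 - 2*g^2 - 8*g) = (g - 5)*(g - 4)*(g^2 + 2*g) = g*(g - 5)*(g - 4)*(g + 2)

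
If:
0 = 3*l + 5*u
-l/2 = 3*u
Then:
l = 0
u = 0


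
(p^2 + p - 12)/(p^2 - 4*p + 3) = (p + 4)/(p - 1)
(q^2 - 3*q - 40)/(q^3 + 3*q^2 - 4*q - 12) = (q^2 - 3*q - 40)/(q^3 + 3*q^2 - 4*q - 12)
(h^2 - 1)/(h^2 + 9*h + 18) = (h^2 - 1)/(h^2 + 9*h + 18)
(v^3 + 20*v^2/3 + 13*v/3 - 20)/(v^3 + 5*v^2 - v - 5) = (v^2 + 5*v/3 - 4)/(v^2 - 1)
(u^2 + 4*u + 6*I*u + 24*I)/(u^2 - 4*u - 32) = (u + 6*I)/(u - 8)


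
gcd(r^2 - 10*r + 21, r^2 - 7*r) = r - 7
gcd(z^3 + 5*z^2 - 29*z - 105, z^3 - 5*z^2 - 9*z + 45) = z^2 - 2*z - 15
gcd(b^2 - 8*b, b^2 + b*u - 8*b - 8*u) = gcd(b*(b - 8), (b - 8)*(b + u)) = b - 8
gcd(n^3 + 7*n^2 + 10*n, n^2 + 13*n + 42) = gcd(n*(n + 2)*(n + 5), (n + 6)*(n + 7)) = 1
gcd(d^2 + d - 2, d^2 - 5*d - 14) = d + 2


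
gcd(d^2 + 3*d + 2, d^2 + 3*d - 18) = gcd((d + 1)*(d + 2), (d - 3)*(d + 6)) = 1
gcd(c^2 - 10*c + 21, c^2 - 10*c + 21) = c^2 - 10*c + 21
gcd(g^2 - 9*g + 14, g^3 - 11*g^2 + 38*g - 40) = g - 2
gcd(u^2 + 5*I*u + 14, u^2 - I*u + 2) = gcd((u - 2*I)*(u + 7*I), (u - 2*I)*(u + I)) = u - 2*I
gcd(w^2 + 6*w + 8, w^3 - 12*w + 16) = w + 4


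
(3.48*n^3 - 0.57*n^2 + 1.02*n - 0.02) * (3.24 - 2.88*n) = -10.0224*n^4 + 12.9168*n^3 - 4.7844*n^2 + 3.3624*n - 0.0648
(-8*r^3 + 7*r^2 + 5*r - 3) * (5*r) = -40*r^4 + 35*r^3 + 25*r^2 - 15*r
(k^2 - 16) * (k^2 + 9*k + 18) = k^4 + 9*k^3 + 2*k^2 - 144*k - 288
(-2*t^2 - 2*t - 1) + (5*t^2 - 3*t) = 3*t^2 - 5*t - 1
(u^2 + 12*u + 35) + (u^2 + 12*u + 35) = 2*u^2 + 24*u + 70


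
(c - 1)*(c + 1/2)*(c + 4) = c^3 + 7*c^2/2 - 5*c/2 - 2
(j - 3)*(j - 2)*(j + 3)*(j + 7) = j^4 + 5*j^3 - 23*j^2 - 45*j + 126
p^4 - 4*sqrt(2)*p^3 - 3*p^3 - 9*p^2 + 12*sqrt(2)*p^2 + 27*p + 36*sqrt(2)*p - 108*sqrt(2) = (p - 3)^2*(p + 3)*(p - 4*sqrt(2))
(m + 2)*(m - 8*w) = m^2 - 8*m*w + 2*m - 16*w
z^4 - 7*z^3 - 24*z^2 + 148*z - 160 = (z - 8)*(z - 2)^2*(z + 5)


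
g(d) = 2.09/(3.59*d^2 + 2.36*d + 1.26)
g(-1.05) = 0.76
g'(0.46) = -1.23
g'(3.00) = -0.03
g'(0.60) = -0.88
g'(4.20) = -0.01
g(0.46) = 0.67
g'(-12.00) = 0.00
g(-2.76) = 0.09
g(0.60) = 0.53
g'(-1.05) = 1.44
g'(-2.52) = 0.10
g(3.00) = 0.05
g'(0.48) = -1.17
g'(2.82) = -0.04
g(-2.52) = 0.12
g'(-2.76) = 0.07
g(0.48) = 0.65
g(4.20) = 0.03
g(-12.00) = 0.00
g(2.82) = 0.06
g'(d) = 2.09*(-7.18*d - 2.36)/(3.59*d^2 + 2.36*d + 1.26)^2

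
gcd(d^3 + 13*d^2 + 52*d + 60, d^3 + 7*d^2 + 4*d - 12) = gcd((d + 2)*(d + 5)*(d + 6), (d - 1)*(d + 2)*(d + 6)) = d^2 + 8*d + 12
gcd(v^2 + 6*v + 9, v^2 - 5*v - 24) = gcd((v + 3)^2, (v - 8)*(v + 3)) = v + 3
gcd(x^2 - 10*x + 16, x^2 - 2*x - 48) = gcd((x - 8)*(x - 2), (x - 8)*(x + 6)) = x - 8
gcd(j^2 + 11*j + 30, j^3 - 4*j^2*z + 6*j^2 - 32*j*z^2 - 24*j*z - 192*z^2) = j + 6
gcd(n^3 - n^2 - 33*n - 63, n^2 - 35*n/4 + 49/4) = n - 7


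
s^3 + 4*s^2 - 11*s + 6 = (s - 1)^2*(s + 6)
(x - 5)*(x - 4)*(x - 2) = x^3 - 11*x^2 + 38*x - 40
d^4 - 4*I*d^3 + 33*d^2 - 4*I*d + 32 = (d - 8*I)*(d - I)*(d + I)*(d + 4*I)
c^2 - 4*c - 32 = (c - 8)*(c + 4)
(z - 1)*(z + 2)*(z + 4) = z^3 + 5*z^2 + 2*z - 8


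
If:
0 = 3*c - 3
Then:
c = 1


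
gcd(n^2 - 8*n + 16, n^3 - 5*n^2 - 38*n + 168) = n - 4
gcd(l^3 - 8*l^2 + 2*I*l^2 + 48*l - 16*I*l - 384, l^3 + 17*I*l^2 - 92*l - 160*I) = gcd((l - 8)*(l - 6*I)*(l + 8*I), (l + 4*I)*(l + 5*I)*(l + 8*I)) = l + 8*I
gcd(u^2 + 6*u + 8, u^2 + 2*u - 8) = u + 4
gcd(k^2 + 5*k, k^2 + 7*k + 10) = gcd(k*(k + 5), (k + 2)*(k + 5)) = k + 5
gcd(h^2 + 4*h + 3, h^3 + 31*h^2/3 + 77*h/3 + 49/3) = h + 1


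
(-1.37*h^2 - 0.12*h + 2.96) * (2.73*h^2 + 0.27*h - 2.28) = -3.7401*h^4 - 0.6975*h^3 + 11.172*h^2 + 1.0728*h - 6.7488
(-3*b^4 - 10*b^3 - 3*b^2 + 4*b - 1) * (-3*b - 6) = 9*b^5 + 48*b^4 + 69*b^3 + 6*b^2 - 21*b + 6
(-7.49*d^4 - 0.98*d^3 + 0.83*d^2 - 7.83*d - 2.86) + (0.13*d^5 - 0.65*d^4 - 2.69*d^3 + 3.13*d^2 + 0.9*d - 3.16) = 0.13*d^5 - 8.14*d^4 - 3.67*d^3 + 3.96*d^2 - 6.93*d - 6.02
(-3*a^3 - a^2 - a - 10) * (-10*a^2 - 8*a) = 30*a^5 + 34*a^4 + 18*a^3 + 108*a^2 + 80*a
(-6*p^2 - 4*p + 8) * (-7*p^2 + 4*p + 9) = 42*p^4 + 4*p^3 - 126*p^2 - 4*p + 72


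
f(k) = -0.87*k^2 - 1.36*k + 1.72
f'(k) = -1.74*k - 1.36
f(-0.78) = 2.25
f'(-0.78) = -0.00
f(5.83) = -35.78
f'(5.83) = -11.50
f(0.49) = 0.84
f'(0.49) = -2.21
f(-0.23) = 1.99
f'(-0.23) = -0.96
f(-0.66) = 2.24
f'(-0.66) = -0.21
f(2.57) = -7.52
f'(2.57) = -5.83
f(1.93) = -4.15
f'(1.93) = -4.72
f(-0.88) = 2.24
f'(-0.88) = 0.17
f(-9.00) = -56.51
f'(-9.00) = 14.30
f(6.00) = -37.76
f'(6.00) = -11.80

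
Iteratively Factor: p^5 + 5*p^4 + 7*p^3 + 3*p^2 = (p)*(p^4 + 5*p^3 + 7*p^2 + 3*p) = p^2*(p^3 + 5*p^2 + 7*p + 3) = p^2*(p + 1)*(p^2 + 4*p + 3) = p^2*(p + 1)*(p + 3)*(p + 1)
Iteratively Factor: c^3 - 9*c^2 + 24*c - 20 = (c - 5)*(c^2 - 4*c + 4) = (c - 5)*(c - 2)*(c - 2)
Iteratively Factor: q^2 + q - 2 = (q + 2)*(q - 1)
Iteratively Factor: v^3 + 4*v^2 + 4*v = (v + 2)*(v^2 + 2*v) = v*(v + 2)*(v + 2)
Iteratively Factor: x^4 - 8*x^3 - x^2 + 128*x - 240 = (x - 4)*(x^3 - 4*x^2 - 17*x + 60) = (x - 4)*(x + 4)*(x^2 - 8*x + 15) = (x - 4)*(x - 3)*(x + 4)*(x - 5)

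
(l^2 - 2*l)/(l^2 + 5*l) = (l - 2)/(l + 5)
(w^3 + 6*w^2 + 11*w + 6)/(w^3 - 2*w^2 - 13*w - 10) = (w + 3)/(w - 5)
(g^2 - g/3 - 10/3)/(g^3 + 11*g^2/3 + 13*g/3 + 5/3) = (g - 2)/(g^2 + 2*g + 1)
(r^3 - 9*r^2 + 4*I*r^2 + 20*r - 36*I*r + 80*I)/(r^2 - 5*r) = r - 4 + 4*I - 16*I/r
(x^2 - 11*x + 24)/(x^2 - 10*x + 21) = (x - 8)/(x - 7)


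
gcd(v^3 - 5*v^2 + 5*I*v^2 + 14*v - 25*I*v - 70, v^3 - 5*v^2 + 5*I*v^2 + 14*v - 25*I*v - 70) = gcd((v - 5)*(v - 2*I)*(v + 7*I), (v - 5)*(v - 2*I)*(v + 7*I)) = v^3 + v^2*(-5 + 5*I) + v*(14 - 25*I) - 70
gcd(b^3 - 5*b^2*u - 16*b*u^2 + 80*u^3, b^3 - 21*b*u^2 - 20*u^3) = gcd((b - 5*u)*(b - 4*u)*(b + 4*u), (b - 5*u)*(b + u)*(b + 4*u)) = -b^2 + b*u + 20*u^2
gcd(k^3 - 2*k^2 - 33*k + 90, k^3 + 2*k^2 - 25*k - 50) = k - 5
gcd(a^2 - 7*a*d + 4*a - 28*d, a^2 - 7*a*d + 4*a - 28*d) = a^2 - 7*a*d + 4*a - 28*d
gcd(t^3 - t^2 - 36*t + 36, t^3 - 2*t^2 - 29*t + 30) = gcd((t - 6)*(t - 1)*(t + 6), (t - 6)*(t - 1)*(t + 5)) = t^2 - 7*t + 6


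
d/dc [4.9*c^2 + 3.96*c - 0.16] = 9.8*c + 3.96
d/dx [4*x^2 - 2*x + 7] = 8*x - 2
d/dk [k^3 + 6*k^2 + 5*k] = 3*k^2 + 12*k + 5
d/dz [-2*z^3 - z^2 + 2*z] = -6*z^2 - 2*z + 2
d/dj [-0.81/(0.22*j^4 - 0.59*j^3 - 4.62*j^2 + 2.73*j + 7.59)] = (0.7128*j^3 - 1.4337*j^2 - 7.4844*j + 2.2113)/(0.22*j^4 - 0.59*j^3 - 4.62*j^2 + 2.73*j + 7.59)^2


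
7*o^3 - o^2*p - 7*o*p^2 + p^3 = (-7*o + p)*(-o + p)*(o + p)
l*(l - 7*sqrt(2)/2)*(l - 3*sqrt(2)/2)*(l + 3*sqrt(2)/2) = l^4 - 7*sqrt(2)*l^3/2 - 9*l^2/2 + 63*sqrt(2)*l/4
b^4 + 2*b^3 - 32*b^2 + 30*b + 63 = (b - 3)^2*(b + 1)*(b + 7)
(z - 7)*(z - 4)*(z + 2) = z^3 - 9*z^2 + 6*z + 56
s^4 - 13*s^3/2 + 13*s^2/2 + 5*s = s*(s - 5)*(s - 2)*(s + 1/2)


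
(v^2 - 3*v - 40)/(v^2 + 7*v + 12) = (v^2 - 3*v - 40)/(v^2 + 7*v + 12)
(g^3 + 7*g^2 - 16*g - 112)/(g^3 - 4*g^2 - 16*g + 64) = (g + 7)/(g - 4)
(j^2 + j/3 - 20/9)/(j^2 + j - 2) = (j^2 + j/3 - 20/9)/(j^2 + j - 2)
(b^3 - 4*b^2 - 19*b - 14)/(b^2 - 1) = (b^2 - 5*b - 14)/(b - 1)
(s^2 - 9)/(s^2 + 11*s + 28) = (s^2 - 9)/(s^2 + 11*s + 28)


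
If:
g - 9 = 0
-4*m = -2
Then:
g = 9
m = 1/2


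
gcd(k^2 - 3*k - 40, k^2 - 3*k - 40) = k^2 - 3*k - 40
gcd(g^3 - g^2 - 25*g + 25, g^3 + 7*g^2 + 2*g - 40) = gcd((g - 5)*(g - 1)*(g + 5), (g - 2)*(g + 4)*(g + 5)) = g + 5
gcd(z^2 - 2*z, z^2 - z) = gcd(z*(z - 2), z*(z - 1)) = z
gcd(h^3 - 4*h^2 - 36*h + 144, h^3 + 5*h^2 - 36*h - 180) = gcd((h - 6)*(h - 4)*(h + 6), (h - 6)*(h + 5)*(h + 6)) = h^2 - 36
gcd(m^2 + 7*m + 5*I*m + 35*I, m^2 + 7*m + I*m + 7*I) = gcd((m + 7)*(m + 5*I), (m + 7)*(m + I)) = m + 7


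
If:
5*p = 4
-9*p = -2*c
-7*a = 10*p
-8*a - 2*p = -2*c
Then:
No Solution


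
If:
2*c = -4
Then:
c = -2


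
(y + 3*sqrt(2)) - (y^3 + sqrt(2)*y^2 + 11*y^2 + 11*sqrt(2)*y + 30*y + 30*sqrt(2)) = -y^3 - 11*y^2 - sqrt(2)*y^2 - 29*y - 11*sqrt(2)*y - 27*sqrt(2)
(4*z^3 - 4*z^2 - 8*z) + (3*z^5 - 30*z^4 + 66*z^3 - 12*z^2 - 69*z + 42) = 3*z^5 - 30*z^4 + 70*z^3 - 16*z^2 - 77*z + 42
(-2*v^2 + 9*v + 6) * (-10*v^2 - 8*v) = 20*v^4 - 74*v^3 - 132*v^2 - 48*v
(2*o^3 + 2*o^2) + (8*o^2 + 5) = 2*o^3 + 10*o^2 + 5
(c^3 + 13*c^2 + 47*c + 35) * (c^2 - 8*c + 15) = c^5 + 5*c^4 - 42*c^3 - 146*c^2 + 425*c + 525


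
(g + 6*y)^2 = g^2 + 12*g*y + 36*y^2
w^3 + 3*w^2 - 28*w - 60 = (w - 5)*(w + 2)*(w + 6)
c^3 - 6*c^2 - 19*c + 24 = (c - 8)*(c - 1)*(c + 3)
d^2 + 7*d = d*(d + 7)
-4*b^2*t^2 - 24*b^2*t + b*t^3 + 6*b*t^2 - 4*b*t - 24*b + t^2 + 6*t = (-4*b + t)*(t + 6)*(b*t + 1)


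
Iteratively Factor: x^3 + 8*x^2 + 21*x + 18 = (x + 3)*(x^2 + 5*x + 6) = (x + 3)^2*(x + 2)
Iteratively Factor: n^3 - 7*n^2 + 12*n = (n - 4)*(n^2 - 3*n) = n*(n - 4)*(n - 3)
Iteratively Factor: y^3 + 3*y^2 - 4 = (y + 2)*(y^2 + y - 2) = (y + 2)^2*(y - 1)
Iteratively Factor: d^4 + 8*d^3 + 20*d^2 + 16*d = (d)*(d^3 + 8*d^2 + 20*d + 16) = d*(d + 4)*(d^2 + 4*d + 4) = d*(d + 2)*(d + 4)*(d + 2)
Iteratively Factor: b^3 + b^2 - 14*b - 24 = (b - 4)*(b^2 + 5*b + 6) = (b - 4)*(b + 2)*(b + 3)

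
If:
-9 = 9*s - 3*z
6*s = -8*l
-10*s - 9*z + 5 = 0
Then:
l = 33/74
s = -22/37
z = 45/37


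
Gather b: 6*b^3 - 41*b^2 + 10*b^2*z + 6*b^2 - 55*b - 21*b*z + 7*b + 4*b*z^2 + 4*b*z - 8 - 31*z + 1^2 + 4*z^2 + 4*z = 6*b^3 + b^2*(10*z - 35) + b*(4*z^2 - 17*z - 48) + 4*z^2 - 27*z - 7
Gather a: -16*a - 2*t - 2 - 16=-16*a - 2*t - 18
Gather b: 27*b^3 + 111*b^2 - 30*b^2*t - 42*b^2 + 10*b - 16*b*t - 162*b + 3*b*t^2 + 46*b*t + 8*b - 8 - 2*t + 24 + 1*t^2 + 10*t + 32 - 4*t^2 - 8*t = 27*b^3 + b^2*(69 - 30*t) + b*(3*t^2 + 30*t - 144) - 3*t^2 + 48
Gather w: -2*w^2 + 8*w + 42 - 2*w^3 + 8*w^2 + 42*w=-2*w^3 + 6*w^2 + 50*w + 42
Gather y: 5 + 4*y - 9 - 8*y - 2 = -4*y - 6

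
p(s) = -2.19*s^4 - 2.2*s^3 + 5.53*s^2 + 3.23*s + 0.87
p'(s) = -8.76*s^3 - 6.6*s^2 + 11.06*s + 3.23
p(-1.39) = 4.80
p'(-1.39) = -1.37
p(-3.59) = -201.43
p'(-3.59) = 283.77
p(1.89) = -16.07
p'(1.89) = -58.58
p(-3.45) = -164.37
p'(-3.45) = 246.23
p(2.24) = -44.01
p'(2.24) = -103.57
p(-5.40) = -1371.07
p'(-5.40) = 1130.43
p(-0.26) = 0.43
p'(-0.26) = 0.06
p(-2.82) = -53.42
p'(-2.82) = 116.00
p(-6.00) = -2182.47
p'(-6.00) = 1591.43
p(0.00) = 0.87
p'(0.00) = 3.23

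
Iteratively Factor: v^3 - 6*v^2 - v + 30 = (v + 2)*(v^2 - 8*v + 15) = (v - 5)*(v + 2)*(v - 3)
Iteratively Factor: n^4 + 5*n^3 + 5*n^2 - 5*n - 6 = (n + 1)*(n^3 + 4*n^2 + n - 6) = (n - 1)*(n + 1)*(n^2 + 5*n + 6) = (n - 1)*(n + 1)*(n + 2)*(n + 3)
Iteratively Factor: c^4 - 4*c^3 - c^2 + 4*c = (c)*(c^3 - 4*c^2 - c + 4) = c*(c - 1)*(c^2 - 3*c - 4) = c*(c - 4)*(c - 1)*(c + 1)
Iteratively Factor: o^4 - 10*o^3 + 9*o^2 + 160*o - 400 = (o + 4)*(o^3 - 14*o^2 + 65*o - 100) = (o - 5)*(o + 4)*(o^2 - 9*o + 20) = (o - 5)^2*(o + 4)*(o - 4)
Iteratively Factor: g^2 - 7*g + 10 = (g - 2)*(g - 5)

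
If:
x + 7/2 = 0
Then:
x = -7/2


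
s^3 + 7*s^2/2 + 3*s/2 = s*(s + 1/2)*(s + 3)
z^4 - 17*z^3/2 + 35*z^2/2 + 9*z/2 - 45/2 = (z - 5)*(z - 3)*(z - 3/2)*(z + 1)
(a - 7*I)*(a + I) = a^2 - 6*I*a + 7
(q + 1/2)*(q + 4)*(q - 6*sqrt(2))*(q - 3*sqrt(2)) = q^4 - 9*sqrt(2)*q^3 + 9*q^3/2 - 81*sqrt(2)*q^2/2 + 38*q^2 - 18*sqrt(2)*q + 162*q + 72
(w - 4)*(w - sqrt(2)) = w^2 - 4*w - sqrt(2)*w + 4*sqrt(2)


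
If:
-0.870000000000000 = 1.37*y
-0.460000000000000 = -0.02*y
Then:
No Solution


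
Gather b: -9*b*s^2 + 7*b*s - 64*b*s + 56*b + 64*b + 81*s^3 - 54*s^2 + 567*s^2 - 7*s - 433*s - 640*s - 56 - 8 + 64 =b*(-9*s^2 - 57*s + 120) + 81*s^3 + 513*s^2 - 1080*s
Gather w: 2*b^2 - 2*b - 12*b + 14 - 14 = 2*b^2 - 14*b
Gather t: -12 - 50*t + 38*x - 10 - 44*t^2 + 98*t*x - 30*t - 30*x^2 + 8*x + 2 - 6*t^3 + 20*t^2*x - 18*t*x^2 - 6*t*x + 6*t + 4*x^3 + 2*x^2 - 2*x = -6*t^3 + t^2*(20*x - 44) + t*(-18*x^2 + 92*x - 74) + 4*x^3 - 28*x^2 + 44*x - 20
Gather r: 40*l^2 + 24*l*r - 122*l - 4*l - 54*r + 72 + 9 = 40*l^2 - 126*l + r*(24*l - 54) + 81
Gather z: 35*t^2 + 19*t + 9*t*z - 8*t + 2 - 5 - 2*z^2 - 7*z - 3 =35*t^2 + 11*t - 2*z^2 + z*(9*t - 7) - 6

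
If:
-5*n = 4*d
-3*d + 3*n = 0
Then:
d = 0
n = 0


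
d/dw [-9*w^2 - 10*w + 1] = -18*w - 10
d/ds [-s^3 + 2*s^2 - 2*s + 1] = -3*s^2 + 4*s - 2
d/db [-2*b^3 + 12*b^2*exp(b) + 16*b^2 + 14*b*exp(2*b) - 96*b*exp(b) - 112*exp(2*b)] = 12*b^2*exp(b) - 6*b^2 + 28*b*exp(2*b) - 72*b*exp(b) + 32*b - 210*exp(2*b) - 96*exp(b)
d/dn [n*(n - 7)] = 2*n - 7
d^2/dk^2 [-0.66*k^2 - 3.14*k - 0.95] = -1.32000000000000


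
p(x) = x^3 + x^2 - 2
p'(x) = 3*x^2 + 2*x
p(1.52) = 3.82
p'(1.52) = 9.97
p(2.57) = 21.58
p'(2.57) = 24.95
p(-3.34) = -28.10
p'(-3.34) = 26.79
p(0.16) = -1.97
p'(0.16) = 0.40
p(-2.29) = -8.76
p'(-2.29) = 11.15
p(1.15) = 0.84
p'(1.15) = 6.27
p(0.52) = -1.59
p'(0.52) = 1.85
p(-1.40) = -2.78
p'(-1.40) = 3.08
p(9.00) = 808.00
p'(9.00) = 261.00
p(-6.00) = -182.00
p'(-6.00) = 96.00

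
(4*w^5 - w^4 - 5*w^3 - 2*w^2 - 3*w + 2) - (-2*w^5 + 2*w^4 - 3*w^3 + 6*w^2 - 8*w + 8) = 6*w^5 - 3*w^4 - 2*w^3 - 8*w^2 + 5*w - 6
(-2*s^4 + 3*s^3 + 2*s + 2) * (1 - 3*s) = 6*s^5 - 11*s^4 + 3*s^3 - 6*s^2 - 4*s + 2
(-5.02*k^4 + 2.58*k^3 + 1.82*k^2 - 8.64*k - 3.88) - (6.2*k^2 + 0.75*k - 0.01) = -5.02*k^4 + 2.58*k^3 - 4.38*k^2 - 9.39*k - 3.87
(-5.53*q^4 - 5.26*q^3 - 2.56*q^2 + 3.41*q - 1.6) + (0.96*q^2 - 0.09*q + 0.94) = -5.53*q^4 - 5.26*q^3 - 1.6*q^2 + 3.32*q - 0.66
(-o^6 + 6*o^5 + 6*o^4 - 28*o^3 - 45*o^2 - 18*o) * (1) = -o^6 + 6*o^5 + 6*o^4 - 28*o^3 - 45*o^2 - 18*o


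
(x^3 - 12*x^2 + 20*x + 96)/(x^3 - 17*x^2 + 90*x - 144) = (x + 2)/(x - 3)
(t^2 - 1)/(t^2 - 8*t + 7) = (t + 1)/(t - 7)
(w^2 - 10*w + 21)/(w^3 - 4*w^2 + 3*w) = (w - 7)/(w*(w - 1))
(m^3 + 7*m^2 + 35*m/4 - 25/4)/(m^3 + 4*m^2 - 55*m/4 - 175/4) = (2*m - 1)/(2*m - 7)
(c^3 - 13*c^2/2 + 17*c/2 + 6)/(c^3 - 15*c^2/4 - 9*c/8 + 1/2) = 4*(c - 3)/(4*c - 1)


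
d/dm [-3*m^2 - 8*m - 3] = -6*m - 8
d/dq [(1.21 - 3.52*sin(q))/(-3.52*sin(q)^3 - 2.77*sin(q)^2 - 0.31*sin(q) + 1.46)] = (-24.7808*sin(q)^3 + 3.0272*sin(q)^2 + 6.7034*sin(q) - 4.7641)*cos(q)/(12.3904*sin(q)^6 + 19.5008*sin(q)^5 + 9.8553*sin(q)^4 - 8.561*sin(q)^3 - 7.9923*sin(q)^2 - 0.9052*sin(q) + 2.1316)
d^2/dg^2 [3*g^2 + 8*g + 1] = 6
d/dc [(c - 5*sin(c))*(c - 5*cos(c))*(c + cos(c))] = -(c - 5*sin(c))*(c - 5*cos(c))*(sin(c) - 1) + (c - 5*sin(c))*(c + cos(c))*(5*sin(c) + 1) - (c - 5*cos(c))*(c + cos(c))*(5*cos(c) - 1)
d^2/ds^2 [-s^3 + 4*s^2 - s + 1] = 8 - 6*s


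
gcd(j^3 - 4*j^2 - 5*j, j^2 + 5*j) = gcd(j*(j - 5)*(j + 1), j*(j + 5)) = j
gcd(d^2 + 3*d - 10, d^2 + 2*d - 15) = d + 5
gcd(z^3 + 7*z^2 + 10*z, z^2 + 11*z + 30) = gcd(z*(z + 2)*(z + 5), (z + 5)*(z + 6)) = z + 5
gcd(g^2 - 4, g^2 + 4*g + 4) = g + 2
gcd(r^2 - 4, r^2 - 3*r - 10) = r + 2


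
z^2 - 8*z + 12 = (z - 6)*(z - 2)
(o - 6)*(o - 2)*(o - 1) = o^3 - 9*o^2 + 20*o - 12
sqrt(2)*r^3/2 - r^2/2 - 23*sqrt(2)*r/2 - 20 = (r - 4*sqrt(2))*(r + 5*sqrt(2)/2)*(sqrt(2)*r/2 + 1)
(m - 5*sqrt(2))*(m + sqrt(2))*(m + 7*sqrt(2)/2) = m^3 - sqrt(2)*m^2/2 - 38*m - 35*sqrt(2)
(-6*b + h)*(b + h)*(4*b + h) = -24*b^3 - 26*b^2*h - b*h^2 + h^3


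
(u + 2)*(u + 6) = u^2 + 8*u + 12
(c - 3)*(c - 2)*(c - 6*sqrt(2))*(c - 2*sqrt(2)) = c^4 - 8*sqrt(2)*c^3 - 5*c^3 + 30*c^2 + 40*sqrt(2)*c^2 - 120*c - 48*sqrt(2)*c + 144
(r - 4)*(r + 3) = r^2 - r - 12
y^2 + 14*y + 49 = (y + 7)^2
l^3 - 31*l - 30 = (l - 6)*(l + 1)*(l + 5)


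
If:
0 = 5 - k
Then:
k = 5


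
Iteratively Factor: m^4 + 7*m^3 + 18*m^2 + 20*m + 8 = (m + 1)*(m^3 + 6*m^2 + 12*m + 8) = (m + 1)*(m + 2)*(m^2 + 4*m + 4) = (m + 1)*(m + 2)^2*(m + 2)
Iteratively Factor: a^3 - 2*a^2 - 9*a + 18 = (a - 3)*(a^2 + a - 6) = (a - 3)*(a + 3)*(a - 2)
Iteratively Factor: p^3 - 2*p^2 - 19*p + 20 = (p - 1)*(p^2 - p - 20) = (p - 5)*(p - 1)*(p + 4)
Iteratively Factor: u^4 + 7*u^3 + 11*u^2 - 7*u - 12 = (u + 1)*(u^3 + 6*u^2 + 5*u - 12) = (u + 1)*(u + 3)*(u^2 + 3*u - 4) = (u + 1)*(u + 3)*(u + 4)*(u - 1)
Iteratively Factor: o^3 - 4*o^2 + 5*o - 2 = (o - 1)*(o^2 - 3*o + 2) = (o - 1)^2*(o - 2)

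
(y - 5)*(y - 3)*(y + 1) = y^3 - 7*y^2 + 7*y + 15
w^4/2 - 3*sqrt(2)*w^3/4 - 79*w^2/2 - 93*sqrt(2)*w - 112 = (w/2 + sqrt(2))*(w - 8*sqrt(2))*(w + sqrt(2))*(w + 7*sqrt(2)/2)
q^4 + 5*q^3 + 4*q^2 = q^2*(q + 1)*(q + 4)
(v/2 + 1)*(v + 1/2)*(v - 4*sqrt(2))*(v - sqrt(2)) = v^4/2 - 5*sqrt(2)*v^3/2 + 5*v^3/4 - 25*sqrt(2)*v^2/4 + 9*v^2/2 - 5*sqrt(2)*v/2 + 10*v + 4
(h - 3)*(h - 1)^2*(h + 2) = h^4 - 3*h^3 - 3*h^2 + 11*h - 6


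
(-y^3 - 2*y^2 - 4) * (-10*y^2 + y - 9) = 10*y^5 + 19*y^4 + 7*y^3 + 58*y^2 - 4*y + 36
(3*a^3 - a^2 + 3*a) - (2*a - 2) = 3*a^3 - a^2 + a + 2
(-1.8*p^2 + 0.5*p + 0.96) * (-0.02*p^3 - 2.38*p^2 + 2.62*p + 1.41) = 0.036*p^5 + 4.274*p^4 - 5.9252*p^3 - 3.5128*p^2 + 3.2202*p + 1.3536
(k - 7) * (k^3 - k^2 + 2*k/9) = k^4 - 8*k^3 + 65*k^2/9 - 14*k/9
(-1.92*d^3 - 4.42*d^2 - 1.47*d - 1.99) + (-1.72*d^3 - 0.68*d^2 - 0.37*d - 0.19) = -3.64*d^3 - 5.1*d^2 - 1.84*d - 2.18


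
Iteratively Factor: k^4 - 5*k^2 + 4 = (k + 1)*(k^3 - k^2 - 4*k + 4) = (k - 2)*(k + 1)*(k^2 + k - 2) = (k - 2)*(k - 1)*(k + 1)*(k + 2)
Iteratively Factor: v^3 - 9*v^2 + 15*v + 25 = (v + 1)*(v^2 - 10*v + 25) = (v - 5)*(v + 1)*(v - 5)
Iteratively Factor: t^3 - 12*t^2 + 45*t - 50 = (t - 5)*(t^2 - 7*t + 10) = (t - 5)^2*(t - 2)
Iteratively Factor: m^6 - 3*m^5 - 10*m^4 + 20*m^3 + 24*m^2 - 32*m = (m + 2)*(m^5 - 5*m^4 + 20*m^2 - 16*m) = (m - 1)*(m + 2)*(m^4 - 4*m^3 - 4*m^2 + 16*m) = m*(m - 1)*(m + 2)*(m^3 - 4*m^2 - 4*m + 16) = m*(m - 4)*(m - 1)*(m + 2)*(m^2 - 4) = m*(m - 4)*(m - 2)*(m - 1)*(m + 2)*(m + 2)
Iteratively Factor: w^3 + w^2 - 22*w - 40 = (w + 4)*(w^2 - 3*w - 10) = (w - 5)*(w + 4)*(w + 2)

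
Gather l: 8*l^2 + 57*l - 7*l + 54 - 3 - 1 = 8*l^2 + 50*l + 50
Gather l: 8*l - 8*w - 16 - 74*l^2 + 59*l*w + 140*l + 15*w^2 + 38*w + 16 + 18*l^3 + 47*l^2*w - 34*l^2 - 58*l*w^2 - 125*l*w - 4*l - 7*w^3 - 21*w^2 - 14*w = 18*l^3 + l^2*(47*w - 108) + l*(-58*w^2 - 66*w + 144) - 7*w^3 - 6*w^2 + 16*w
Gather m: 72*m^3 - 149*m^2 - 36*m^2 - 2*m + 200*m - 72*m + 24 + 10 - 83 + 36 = 72*m^3 - 185*m^2 + 126*m - 13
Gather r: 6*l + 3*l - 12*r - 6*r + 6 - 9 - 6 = 9*l - 18*r - 9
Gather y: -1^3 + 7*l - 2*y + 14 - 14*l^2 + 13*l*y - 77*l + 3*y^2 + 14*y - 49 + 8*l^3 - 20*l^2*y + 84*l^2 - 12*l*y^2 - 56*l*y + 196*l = 8*l^3 + 70*l^2 + 126*l + y^2*(3 - 12*l) + y*(-20*l^2 - 43*l + 12) - 36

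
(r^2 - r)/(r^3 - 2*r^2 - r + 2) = r/(r^2 - r - 2)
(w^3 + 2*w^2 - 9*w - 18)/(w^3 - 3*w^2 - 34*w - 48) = (w - 3)/(w - 8)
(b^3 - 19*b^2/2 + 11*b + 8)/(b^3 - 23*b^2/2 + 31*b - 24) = (2*b + 1)/(2*b - 3)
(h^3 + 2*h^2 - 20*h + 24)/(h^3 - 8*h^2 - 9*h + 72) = (h^3 + 2*h^2 - 20*h + 24)/(h^3 - 8*h^2 - 9*h + 72)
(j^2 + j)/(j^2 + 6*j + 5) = j/(j + 5)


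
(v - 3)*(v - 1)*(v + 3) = v^3 - v^2 - 9*v + 9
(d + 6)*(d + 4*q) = d^2 + 4*d*q + 6*d + 24*q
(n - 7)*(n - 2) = n^2 - 9*n + 14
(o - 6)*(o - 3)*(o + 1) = o^3 - 8*o^2 + 9*o + 18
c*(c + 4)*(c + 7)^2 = c^4 + 18*c^3 + 105*c^2 + 196*c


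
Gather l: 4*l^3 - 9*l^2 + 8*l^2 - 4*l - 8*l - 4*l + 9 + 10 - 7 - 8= 4*l^3 - l^2 - 16*l + 4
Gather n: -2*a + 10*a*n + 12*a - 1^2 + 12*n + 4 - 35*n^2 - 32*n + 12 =10*a - 35*n^2 + n*(10*a - 20) + 15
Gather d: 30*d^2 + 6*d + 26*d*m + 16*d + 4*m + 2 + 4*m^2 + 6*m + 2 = 30*d^2 + d*(26*m + 22) + 4*m^2 + 10*m + 4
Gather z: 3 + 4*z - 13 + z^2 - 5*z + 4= z^2 - z - 6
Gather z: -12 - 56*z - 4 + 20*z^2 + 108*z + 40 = 20*z^2 + 52*z + 24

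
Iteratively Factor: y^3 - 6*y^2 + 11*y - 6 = (y - 3)*(y^2 - 3*y + 2) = (y - 3)*(y - 2)*(y - 1)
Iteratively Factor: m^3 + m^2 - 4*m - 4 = (m + 1)*(m^2 - 4) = (m - 2)*(m + 1)*(m + 2)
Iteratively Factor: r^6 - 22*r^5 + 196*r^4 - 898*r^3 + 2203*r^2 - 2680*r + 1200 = (r - 5)*(r^5 - 17*r^4 + 111*r^3 - 343*r^2 + 488*r - 240) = (r - 5)*(r - 1)*(r^4 - 16*r^3 + 95*r^2 - 248*r + 240) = (r - 5)^2*(r - 1)*(r^3 - 11*r^2 + 40*r - 48) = (r - 5)^2*(r - 3)*(r - 1)*(r^2 - 8*r + 16) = (r - 5)^2*(r - 4)*(r - 3)*(r - 1)*(r - 4)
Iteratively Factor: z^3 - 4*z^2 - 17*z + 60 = (z - 5)*(z^2 + z - 12) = (z - 5)*(z + 4)*(z - 3)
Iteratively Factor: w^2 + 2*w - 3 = (w - 1)*(w + 3)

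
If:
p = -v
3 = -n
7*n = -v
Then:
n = -3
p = -21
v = 21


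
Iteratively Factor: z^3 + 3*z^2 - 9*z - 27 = (z - 3)*(z^2 + 6*z + 9) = (z - 3)*(z + 3)*(z + 3)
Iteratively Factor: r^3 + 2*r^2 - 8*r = (r - 2)*(r^2 + 4*r) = (r - 2)*(r + 4)*(r)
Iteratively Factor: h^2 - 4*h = (h)*(h - 4)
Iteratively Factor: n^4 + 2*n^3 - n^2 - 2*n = (n + 2)*(n^3 - n) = (n - 1)*(n + 2)*(n^2 + n) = n*(n - 1)*(n + 2)*(n + 1)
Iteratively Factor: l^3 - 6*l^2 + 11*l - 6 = (l - 1)*(l^2 - 5*l + 6) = (l - 3)*(l - 1)*(l - 2)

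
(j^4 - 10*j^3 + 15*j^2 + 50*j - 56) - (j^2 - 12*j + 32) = j^4 - 10*j^3 + 14*j^2 + 62*j - 88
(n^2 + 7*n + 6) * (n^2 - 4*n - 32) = n^4 + 3*n^3 - 54*n^2 - 248*n - 192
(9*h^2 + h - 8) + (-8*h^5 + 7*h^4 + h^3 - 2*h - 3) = -8*h^5 + 7*h^4 + h^3 + 9*h^2 - h - 11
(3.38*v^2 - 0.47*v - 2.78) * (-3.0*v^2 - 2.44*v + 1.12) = -10.14*v^4 - 6.8372*v^3 + 13.2724*v^2 + 6.2568*v - 3.1136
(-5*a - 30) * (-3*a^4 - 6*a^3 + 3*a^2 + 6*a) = 15*a^5 + 120*a^4 + 165*a^3 - 120*a^2 - 180*a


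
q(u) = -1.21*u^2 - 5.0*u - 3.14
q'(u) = -2.42*u - 5.0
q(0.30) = -4.75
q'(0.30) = -5.73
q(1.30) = -11.68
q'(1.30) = -8.15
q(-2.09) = 2.02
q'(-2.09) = 0.06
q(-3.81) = -1.65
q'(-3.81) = 4.22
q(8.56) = -134.60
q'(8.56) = -25.72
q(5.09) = -59.94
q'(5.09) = -17.32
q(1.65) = -14.68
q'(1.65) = -8.99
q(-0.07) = -2.80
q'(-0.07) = -4.83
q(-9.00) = -56.15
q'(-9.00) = 16.78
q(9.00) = -146.15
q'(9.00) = -26.78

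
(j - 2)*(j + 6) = j^2 + 4*j - 12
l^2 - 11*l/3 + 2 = (l - 3)*(l - 2/3)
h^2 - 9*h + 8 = (h - 8)*(h - 1)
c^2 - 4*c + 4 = (c - 2)^2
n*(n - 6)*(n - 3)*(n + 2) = n^4 - 7*n^3 + 36*n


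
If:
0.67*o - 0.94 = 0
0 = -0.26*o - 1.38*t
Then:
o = 1.40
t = -0.26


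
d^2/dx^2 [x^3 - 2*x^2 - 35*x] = 6*x - 4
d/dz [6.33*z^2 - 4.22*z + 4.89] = 12.66*z - 4.22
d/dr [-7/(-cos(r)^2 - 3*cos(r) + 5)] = 7*(2*cos(r) + 3)*sin(r)/(cos(r)^2 + 3*cos(r) - 5)^2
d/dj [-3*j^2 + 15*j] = 15 - 6*j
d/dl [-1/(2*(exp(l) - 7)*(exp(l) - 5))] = (exp(l) - 6)*exp(l)/((exp(l) - 7)^2*(exp(l) - 5)^2)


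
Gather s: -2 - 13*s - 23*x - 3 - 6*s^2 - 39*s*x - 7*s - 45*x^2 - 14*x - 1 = -6*s^2 + s*(-39*x - 20) - 45*x^2 - 37*x - 6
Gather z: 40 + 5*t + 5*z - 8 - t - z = 4*t + 4*z + 32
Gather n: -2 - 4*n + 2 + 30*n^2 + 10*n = 30*n^2 + 6*n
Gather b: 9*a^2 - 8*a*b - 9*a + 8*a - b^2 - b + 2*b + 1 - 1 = 9*a^2 - a - b^2 + b*(1 - 8*a)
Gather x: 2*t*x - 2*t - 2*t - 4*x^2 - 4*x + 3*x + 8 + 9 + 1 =-4*t - 4*x^2 + x*(2*t - 1) + 18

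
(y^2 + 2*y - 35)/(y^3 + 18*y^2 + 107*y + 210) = (y - 5)/(y^2 + 11*y + 30)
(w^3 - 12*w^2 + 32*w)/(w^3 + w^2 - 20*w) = (w - 8)/(w + 5)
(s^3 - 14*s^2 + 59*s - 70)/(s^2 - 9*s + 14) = s - 5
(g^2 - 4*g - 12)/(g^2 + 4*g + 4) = (g - 6)/(g + 2)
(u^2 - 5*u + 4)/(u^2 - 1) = (u - 4)/(u + 1)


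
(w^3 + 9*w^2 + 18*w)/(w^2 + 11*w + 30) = w*(w + 3)/(w + 5)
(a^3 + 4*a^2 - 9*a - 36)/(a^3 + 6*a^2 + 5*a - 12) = (a - 3)/(a - 1)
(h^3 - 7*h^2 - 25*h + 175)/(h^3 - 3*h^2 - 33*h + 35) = (h - 5)/(h - 1)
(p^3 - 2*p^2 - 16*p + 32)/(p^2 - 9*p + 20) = (p^2 + 2*p - 8)/(p - 5)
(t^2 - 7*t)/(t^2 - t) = (t - 7)/(t - 1)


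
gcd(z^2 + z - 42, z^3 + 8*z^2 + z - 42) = z + 7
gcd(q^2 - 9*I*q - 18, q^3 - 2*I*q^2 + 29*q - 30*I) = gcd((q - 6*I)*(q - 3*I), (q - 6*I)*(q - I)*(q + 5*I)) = q - 6*I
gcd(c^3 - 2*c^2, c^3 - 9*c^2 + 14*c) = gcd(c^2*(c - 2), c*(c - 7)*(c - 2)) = c^2 - 2*c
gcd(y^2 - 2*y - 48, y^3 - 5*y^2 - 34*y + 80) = y - 8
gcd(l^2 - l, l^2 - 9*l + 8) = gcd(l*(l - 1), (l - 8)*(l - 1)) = l - 1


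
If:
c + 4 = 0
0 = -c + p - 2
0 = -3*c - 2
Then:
No Solution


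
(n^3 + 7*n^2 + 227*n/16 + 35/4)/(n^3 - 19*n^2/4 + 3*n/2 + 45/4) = (n^2 + 23*n/4 + 7)/(n^2 - 6*n + 9)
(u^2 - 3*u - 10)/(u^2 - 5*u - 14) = (u - 5)/(u - 7)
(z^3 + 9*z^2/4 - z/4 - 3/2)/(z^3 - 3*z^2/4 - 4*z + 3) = (z + 1)/(z - 2)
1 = 1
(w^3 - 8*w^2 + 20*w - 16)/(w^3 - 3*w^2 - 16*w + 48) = (w^2 - 4*w + 4)/(w^2 + w - 12)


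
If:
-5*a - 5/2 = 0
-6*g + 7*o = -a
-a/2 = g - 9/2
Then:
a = -1/2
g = 19/4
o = 29/7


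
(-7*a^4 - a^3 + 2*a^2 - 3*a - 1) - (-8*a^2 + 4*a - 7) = -7*a^4 - a^3 + 10*a^2 - 7*a + 6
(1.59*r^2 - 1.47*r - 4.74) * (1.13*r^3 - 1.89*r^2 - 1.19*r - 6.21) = 1.7967*r^5 - 4.6662*r^4 - 4.47*r^3 + 0.834*r^2 + 14.7693*r + 29.4354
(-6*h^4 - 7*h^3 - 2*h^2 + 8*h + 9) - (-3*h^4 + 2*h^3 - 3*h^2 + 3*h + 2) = -3*h^4 - 9*h^3 + h^2 + 5*h + 7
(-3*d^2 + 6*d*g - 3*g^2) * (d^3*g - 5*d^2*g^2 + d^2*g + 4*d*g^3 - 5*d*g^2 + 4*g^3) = -3*d^5*g + 21*d^4*g^2 - 3*d^4*g - 45*d^3*g^3 + 21*d^3*g^2 + 39*d^2*g^4 - 45*d^2*g^3 - 12*d*g^5 + 39*d*g^4 - 12*g^5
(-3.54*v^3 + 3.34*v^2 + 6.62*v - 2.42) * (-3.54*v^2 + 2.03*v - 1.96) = 12.5316*v^5 - 19.0098*v^4 - 9.7162*v^3 + 15.459*v^2 - 17.8878*v + 4.7432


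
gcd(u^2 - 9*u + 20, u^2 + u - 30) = u - 5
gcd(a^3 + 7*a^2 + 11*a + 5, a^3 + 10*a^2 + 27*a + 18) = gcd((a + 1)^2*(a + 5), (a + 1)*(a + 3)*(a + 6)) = a + 1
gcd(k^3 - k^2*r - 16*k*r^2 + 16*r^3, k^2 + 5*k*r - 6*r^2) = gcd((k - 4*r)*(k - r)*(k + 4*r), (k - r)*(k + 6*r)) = -k + r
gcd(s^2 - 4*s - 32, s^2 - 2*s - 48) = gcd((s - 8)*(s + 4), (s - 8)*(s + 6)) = s - 8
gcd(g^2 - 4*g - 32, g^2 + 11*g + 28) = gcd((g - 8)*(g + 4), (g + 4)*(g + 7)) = g + 4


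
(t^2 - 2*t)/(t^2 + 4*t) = (t - 2)/(t + 4)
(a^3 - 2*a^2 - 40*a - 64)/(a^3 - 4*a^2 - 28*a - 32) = (a + 4)/(a + 2)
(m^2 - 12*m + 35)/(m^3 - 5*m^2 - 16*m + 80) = (m - 7)/(m^2 - 16)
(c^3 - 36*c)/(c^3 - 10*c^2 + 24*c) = (c + 6)/(c - 4)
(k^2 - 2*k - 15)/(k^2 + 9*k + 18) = (k - 5)/(k + 6)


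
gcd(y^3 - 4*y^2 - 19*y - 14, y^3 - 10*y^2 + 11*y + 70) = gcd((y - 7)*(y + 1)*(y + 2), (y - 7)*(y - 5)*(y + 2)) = y^2 - 5*y - 14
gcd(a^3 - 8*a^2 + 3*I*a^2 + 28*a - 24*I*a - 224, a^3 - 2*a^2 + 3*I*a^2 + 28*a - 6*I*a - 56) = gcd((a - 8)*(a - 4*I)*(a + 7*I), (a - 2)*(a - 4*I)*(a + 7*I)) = a^2 + 3*I*a + 28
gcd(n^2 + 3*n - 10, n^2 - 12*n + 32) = 1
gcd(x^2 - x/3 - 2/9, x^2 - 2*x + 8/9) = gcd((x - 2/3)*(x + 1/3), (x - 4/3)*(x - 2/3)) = x - 2/3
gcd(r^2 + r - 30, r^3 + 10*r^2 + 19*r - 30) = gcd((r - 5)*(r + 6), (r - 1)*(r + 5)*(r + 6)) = r + 6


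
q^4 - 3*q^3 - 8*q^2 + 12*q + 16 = (q - 4)*(q - 2)*(q + 1)*(q + 2)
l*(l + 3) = l^2 + 3*l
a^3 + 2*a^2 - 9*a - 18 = (a - 3)*(a + 2)*(a + 3)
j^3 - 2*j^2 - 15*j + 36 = (j - 3)^2*(j + 4)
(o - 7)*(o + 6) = o^2 - o - 42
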